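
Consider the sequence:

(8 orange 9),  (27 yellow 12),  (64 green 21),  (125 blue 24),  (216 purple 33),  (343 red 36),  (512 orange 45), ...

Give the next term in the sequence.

(729 yellow 48)

For the first slot, perfect cubes: 2³, 3³, 4³, …: 8, 27, 64, 125, 216, 343, 512 → 729.
Colour goes orange, yellow, green, blue, purple, red, orange → yellow (repeats orange → yellow → green → blue → purple → red).
For the third slot, alternating steps +3, +9, +3, +9, …: 9, 12, 21, 24, 33, 36, 45 → 48.
So the next term is (729 yellow 48).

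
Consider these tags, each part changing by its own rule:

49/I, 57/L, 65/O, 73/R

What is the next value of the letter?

Letter: letters move forward 3 places in the alphabet; I, L, O, R → U.

U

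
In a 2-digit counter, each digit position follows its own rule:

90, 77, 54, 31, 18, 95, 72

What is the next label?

First digit: 9, 7, 5, 3, 1, 9, 7 → 5 (−2 each step, mod 10).
Second digit: 0, 7, 4, 1, 8, 5, 2 → 9 (−3 each step, mod 10).
Putting it together: 59.

59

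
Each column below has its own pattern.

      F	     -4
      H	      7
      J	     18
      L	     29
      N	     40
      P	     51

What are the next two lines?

Letter: F, H, J, L, N, P → R → T (letters move forward 2 places in the alphabet).
Second component: +11 each step, so -4, 7, 18, 29, 40, 51 → 62 → 73.
So the next two lines are R  62 and T  73.

R  62; T  73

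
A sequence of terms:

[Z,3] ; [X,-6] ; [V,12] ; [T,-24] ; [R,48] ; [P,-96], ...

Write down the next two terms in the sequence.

For the letter, letters move back 2 places in the alphabet: Z, X, V, T, R, P → N → L.
For the second entry, ×(-2) each step: 3, -6, 12, -24, 48, -96 → 192 → -384.
So the next two terms are [N,192] and [L,-384].

[N,192], [L,-384]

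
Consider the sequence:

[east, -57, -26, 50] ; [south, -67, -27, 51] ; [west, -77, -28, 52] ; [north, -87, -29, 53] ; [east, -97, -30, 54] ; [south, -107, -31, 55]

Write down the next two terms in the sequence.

[west, -117, -32, 56], [north, -127, -33, 57]

Direction — repeats east → south → west → north: east, south, west, north, east, south → west → north.
Second entry — −10 each step: -57, -67, -77, -87, -97, -107 → -117 → -127.
Third entry goes -26, -27, -28, -29, -30, -31 → -32 → -33 (−1 each step).
Fourth entry: 50, 51, 52, 53, 54, 55 → 56 → 57 (+1 each step).
Putting the parts together: [west, -117, -32, 56] and then [north, -127, -33, 57].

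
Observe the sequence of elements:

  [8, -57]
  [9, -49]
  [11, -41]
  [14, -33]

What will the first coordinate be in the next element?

18

First coordinate: differences are 1, 2, 3, … (increasing by 1 each time); 8, 9, 11, 14 → 18.
Second coordinate — +8 each step: -57, -49, -41, -33 → -25.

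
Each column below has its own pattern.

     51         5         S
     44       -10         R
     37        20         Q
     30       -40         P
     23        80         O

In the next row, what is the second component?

For the second component, ×(-2) each step: 5, -10, 20, -40, 80 → -160.

-160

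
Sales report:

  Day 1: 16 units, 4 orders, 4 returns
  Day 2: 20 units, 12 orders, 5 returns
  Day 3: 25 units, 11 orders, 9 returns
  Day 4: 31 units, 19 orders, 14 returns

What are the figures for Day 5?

38 units, 18 orders, 23 returns

For the units, differences are 4, 5, 6, … (increasing by 1 each time): 16, 20, 25, 31 → 38.
Orders goes 4, 12, 11, 19 → 18 (alternating steps +8, −1, +8, −1, …).
Returns: each term is the sum of the two before it, so 4, 5, 9, 14 → 23.
Combining the parts gives 38 units, 18 orders, 23 returns.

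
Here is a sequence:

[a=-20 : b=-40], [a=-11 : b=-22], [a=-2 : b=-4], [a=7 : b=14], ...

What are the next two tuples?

A: -20, -11, -2, 7 → 16 → 25 (+9 each step).
B: -40, -22, -4, 14 → 32 → 50 (always 2 × the a).
So the next two tuples are [a=16 : b=32] and [a=25 : b=50].

[a=16 : b=32], [a=25 : b=50]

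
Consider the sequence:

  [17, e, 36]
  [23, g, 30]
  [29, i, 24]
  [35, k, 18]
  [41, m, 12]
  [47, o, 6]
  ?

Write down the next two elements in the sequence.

For the first entry, +6 each step: 17, 23, 29, 35, 41, 47 → 53 → 59.
Letter — letters move forward 2 places in the alphabet: e, g, i, k, m, o → q → s.
Third entry: together with the first entry always sums to 53; 36, 30, 24, 18, 12, 6 → 0 → -6.
So the next two elements are [53, q, 0] and [59, s, -6].

[53, q, 0], [59, s, -6]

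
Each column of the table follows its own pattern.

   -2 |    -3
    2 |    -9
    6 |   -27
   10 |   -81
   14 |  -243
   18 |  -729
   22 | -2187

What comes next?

26  -6561

For the first component, +4 each step: -2, 2, 6, 10, 14, 18, 22 → 26.
Second component: ×3 each step, so -3, -9, -27, -81, -243, -729, -2187 → -6561.
Putting it together: 26  -6561.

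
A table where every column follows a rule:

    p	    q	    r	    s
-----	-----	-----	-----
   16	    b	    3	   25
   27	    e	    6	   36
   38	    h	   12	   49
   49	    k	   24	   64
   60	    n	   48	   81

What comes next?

Column p: 16, 27, 38, 49, 60 → 71 (+11 each step).
Column q goes b, e, h, k, n → q (letters move forward 3 places in the alphabet).
Column r goes 3, 6, 12, 24, 48 → 96 (×2 each step).
Column s: perfect squares: 5², 6², 7², …; 25, 36, 49, 64, 81 → 100.
Putting it together: 71  q  96  100.

71  q  96  100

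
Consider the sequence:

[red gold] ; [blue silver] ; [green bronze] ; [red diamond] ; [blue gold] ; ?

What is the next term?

For the colour, repeats red → blue → green: red, blue, green, red, blue → green.
For the rank, repeats gold → silver → bronze → diamond: gold, silver, bronze, diamond, gold → silver.
So the next term is [green silver].

[green silver]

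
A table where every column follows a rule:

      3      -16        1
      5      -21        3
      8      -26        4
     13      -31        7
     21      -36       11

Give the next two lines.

First component: 3, 5, 8, 13, 21 → 34 → 55 (each term is the sum of the two before it).
Second component: -16, -21, -26, -31, -36 → -41 → -46 (−5 each step).
Third component goes 1, 3, 4, 7, 11 → 18 → 29 (each term is the sum of the two before it).
So the next two lines are 34  -41  18 and 55  -46  29.

34  -41  18; 55  -46  29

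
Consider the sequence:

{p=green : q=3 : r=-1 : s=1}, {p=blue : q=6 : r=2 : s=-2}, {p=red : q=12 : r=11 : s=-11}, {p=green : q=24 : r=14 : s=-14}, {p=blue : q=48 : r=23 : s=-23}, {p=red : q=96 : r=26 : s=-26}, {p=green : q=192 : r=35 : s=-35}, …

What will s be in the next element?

R: alternating steps +3, +9, +3, +9, …; -1, 2, 11, 14, 23, 26, 35 → 38.
S — always the negative of the r: 1, -2, -11, -14, -23, -26, -35 → -38.

-38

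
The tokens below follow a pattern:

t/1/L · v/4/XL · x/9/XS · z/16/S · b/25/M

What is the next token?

d/36/L

Letter: letters move forward 2 places in the alphabet, wrapping Z→A; t, v, x, z, b → d.
Second component — perfect squares: 1², 2², 3², …: 1, 4, 9, 16, 25 → 36.
Size: runs through clothing sizes XS→XL; L, XL, XS, S, M → L.
Putting it together: d/36/L.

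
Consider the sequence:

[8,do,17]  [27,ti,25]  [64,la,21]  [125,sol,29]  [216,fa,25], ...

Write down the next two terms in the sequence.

[343,mi,33], [512,re,29]

First value: perfect cubes: 2³, 3³, 4³, …; 8, 27, 64, 125, 216 → 343 → 512.
For the note, runs backward through the solfège scale do→ti: do, ti, la, sol, fa → mi → re.
Third value goes 17, 25, 21, 29, 25 → 33 → 29 (alternating steps +8, −4, +8, −4, …).
So the next two terms are [343,mi,33] and [512,re,29].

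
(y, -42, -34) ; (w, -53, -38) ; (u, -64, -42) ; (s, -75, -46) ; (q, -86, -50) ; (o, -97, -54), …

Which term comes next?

Letter goes y, w, u, s, q, o → m (letters move back 2 places in the alphabet).
Second part: −11 each step; -42, -53, -64, -75, -86, -97 → -108.
Third part: −4 each step; -34, -38, -42, -46, -50, -54 → -58.
Putting it together: (m, -108, -58).

(m, -108, -58)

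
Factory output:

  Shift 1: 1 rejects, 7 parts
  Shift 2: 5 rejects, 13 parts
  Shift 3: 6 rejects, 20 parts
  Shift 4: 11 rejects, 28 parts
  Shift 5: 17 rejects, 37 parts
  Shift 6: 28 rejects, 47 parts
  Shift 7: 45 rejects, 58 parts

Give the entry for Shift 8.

73 rejects, 70 parts

Rejects: each term is the sum of the two before it, so 1, 5, 6, 11, 17, 28, 45 → 73.
For the parts, differences are 6, 7, 8, … (increasing by 1 each time): 7, 13, 20, 28, 37, 47, 58 → 70.
Putting it together: 73 rejects, 70 parts.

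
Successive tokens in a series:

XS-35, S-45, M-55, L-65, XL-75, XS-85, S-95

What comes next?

Size goes XS, S, M, L, XL, XS, S → M (repeats XS → S → M → L → XL).
Second component — +10 each step: 35, 45, 55, 65, 75, 85, 95 → 105.
Combining the parts gives M-105.

M-105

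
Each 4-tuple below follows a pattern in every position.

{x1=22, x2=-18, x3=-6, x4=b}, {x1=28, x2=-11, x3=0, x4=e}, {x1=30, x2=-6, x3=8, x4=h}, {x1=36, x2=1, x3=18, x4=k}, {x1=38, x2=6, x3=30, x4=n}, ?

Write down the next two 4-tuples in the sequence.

X1: alternating steps +6, +2, +6, +2, …; 22, 28, 30, 36, 38 → 44 → 46.
X2 — alternating steps +7, +5, +7, +5, …: -18, -11, -6, 1, 6 → 13 → 18.
X3 — differences are 6, 8, 10, … (increasing by 2 each time): -6, 0, 8, 18, 30 → 44 → 60.
X4: letters move forward 3 places in the alphabet, so b, e, h, k, n → q → t.
Putting the parts together: {x1=44, x2=13, x3=44, x4=q} and then {x1=46, x2=18, x3=60, x4=t}.

{x1=44, x2=13, x3=44, x4=q}, {x1=46, x2=18, x3=60, x4=t}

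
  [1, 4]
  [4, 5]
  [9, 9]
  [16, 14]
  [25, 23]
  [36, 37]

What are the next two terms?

For the first part, perfect squares: 1², 2², 3², …: 1, 4, 9, 16, 25, 36 → 49 → 64.
Second part — each term is the sum of the two before it: 4, 5, 9, 14, 23, 37 → 60 → 97.
So the next two terms are [49, 60] and [64, 97].

[49, 60], [64, 97]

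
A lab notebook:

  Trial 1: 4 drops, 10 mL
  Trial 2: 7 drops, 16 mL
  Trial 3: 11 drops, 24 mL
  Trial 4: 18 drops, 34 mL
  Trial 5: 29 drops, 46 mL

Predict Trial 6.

47 drops, 60 mL

Drops: 4, 7, 11, 18, 29 → 47 (each term is the sum of the two before it).
ML: differences are 6, 8, 10, … (increasing by 2 each time), so 10, 16, 24, 34, 46 → 60.
Putting it together: 47 drops, 60 mL.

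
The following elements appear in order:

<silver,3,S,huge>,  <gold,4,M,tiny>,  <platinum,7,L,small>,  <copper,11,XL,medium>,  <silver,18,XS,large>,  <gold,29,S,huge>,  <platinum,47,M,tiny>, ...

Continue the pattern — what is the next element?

<copper,76,L,small>

For the metal, repeats silver → gold → platinum → copper: silver, gold, platinum, copper, silver, gold, platinum → copper.
Second part goes 3, 4, 7, 11, 18, 29, 47 → 76 (each term is the sum of the two before it).
First size: repeats S → M → L → XL → XS, so S, M, L, XL, XS, S, M → L.
Second size: huge, tiny, small, medium, large, huge, tiny → small (repeats huge → tiny → small → medium → large).
Combining the parts gives <copper,76,L,small>.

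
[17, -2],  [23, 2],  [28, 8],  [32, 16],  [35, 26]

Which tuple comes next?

First value: differences are 6, 5, 4, … (decreasing by 1 each time); 17, 23, 28, 32, 35 → 37.
For the second value, differences are 4, 6, 8, … (increasing by 2 each time): -2, 2, 8, 16, 26 → 38.
Combining the parts gives [37, 38].

[37, 38]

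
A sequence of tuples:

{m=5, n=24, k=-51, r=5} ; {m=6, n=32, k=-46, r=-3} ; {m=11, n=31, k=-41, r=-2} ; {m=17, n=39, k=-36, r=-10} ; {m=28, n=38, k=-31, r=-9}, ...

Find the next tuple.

M — each term is the sum of the two before it: 5, 6, 11, 17, 28 → 45.
N: alternating steps +8, −1, +8, −1, …; 24, 32, 31, 39, 38 → 46.
K: +5 each step; -51, -46, -41, -36, -31 → -26.
R: together with the n always sums to 29, so 5, -3, -2, -10, -9 → -17.
Combining the parts gives {m=45, n=46, k=-26, r=-17}.

{m=45, n=46, k=-26, r=-17}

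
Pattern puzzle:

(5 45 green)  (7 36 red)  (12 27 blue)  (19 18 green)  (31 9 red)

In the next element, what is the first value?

First value — each term is the sum of the two before it: 5, 7, 12, 19, 31 → 50.

50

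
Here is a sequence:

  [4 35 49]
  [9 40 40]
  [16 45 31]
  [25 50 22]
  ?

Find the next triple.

First coordinate: perfect squares: 2², 3², 4², …, so 4, 9, 16, 25 → 36.
Second coordinate: +5 each step; 35, 40, 45, 50 → 55.
Third coordinate — −9 each step: 49, 40, 31, 22 → 13.
So the next triple is [36 55 13].

[36 55 13]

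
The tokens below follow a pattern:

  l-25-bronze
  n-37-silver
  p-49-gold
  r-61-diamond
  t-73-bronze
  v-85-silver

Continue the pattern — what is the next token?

x-97-gold

Letter: letters move forward 2 places in the alphabet; l, n, p, r, t, v → x.
Second component: +12 each step; 25, 37, 49, 61, 73, 85 → 97.
Rank — repeats bronze → silver → gold → diamond: bronze, silver, gold, diamond, bronze, silver → gold.
Combining the parts gives x-97-gold.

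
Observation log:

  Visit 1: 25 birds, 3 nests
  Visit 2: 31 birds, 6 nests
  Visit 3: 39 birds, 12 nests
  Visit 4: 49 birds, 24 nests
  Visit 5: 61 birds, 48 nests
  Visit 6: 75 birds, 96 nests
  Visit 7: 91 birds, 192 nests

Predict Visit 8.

109 birds, 384 nests

Birds: differences are 6, 8, 10, … (increasing by 2 each time); 25, 31, 39, 49, 61, 75, 91 → 109.
Nests: ×2 each step, so 3, 6, 12, 24, 48, 96, 192 → 384.
So the next row is 109 birds, 384 nests.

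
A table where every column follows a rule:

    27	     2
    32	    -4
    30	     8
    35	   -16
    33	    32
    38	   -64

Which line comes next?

36  128

For the first component, alternating steps +5, −2, +5, −2, …: 27, 32, 30, 35, 33, 38 → 36.
Second component — ×(-2) each step: 2, -4, 8, -16, 32, -64 → 128.
Combining the parts gives 36  128.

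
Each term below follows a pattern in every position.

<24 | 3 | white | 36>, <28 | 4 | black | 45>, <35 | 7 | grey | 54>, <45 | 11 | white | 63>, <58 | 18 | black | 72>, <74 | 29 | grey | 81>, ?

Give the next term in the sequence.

First component — differences are 4, 7, 10, … (increasing by 3 each time): 24, 28, 35, 45, 58, 74 → 93.
Second component — each term is the sum of the two before it: 3, 4, 7, 11, 18, 29 → 47.
Shade: white, black, grey, white, black, grey → white (repeats white → black → grey).
Fourth component: 36, 45, 54, 63, 72, 81 → 90 (+9 each step).
Combining the parts gives <93 | 47 | white | 90>.

<93 | 47 | white | 90>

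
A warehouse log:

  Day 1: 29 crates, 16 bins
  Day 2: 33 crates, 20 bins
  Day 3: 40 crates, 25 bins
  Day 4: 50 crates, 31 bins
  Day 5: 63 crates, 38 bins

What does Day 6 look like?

79 crates, 46 bins

For the crates, differences are 4, 7, 10, … (increasing by 3 each time): 29, 33, 40, 50, 63 → 79.
For the bins, differences are 4, 5, 6, … (increasing by 1 each time): 16, 20, 25, 31, 38 → 46.
Putting it together: 79 crates, 46 bins.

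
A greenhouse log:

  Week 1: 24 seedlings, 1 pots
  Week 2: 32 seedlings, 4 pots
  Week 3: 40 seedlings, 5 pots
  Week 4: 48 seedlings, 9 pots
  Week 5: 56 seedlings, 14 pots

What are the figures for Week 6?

Seedlings: 24, 32, 40, 48, 56 → 64 (+8 each step).
Pots goes 1, 4, 5, 9, 14 → 23 (each term is the sum of the two before it).
So the next record is 64 seedlings, 23 pots.

64 seedlings, 23 pots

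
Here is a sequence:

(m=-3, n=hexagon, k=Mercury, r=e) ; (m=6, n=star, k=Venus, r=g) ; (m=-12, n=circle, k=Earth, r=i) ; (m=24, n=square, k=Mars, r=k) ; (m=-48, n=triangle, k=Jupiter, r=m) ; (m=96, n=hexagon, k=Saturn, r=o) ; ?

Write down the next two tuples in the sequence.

For the m, ×(-2) each step: -3, 6, -12, 24, -48, 96 → -192 → 384.
N: repeats hexagon → star → circle → square → triangle, so hexagon, star, circle, square, triangle, hexagon → star → circle.
For the k, runs through the planets Mercury→Neptune: Mercury, Venus, Earth, Mars, Jupiter, Saturn → Uranus → Neptune.
R: e, g, i, k, m, o → q → s (letters move forward 2 places in the alphabet).
So the next two tuples are (m=-192, n=star, k=Uranus, r=q) and (m=384, n=circle, k=Neptune, r=s).

(m=-192, n=star, k=Uranus, r=q), (m=384, n=circle, k=Neptune, r=s)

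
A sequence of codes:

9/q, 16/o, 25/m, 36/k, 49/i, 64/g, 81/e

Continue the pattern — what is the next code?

First component: perfect squares: 3², 4², 5², …; 9, 16, 25, 36, 49, 64, 81 → 100.
Letter: letters move back 2 places in the alphabet, so q, o, m, k, i, g, e → c.
Combining the parts gives 100/c.

100/c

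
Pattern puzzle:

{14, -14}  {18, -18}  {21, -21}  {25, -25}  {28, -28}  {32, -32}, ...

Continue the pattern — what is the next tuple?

{35, -35}

First component goes 14, 18, 21, 25, 28, 32 → 35 (alternating steps +4, +3, +4, +3, …).
Second component — always the negative of the first component: -14, -18, -21, -25, -28, -32 → -35.
Putting it together: {35, -35}.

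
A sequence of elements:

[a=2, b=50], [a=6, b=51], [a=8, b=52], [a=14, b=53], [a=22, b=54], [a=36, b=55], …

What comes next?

[a=58, b=56]

A — each term is the sum of the two before it: 2, 6, 8, 14, 22, 36 → 58.
For the b, +1 each step: 50, 51, 52, 53, 54, 55 → 56.
Putting it together: [a=58, b=56].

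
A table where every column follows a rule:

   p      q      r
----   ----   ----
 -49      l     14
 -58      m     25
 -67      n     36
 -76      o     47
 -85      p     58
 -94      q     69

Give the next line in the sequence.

Column p: −9 each step; -49, -58, -67, -76, -85, -94 → -103.
Column q — letters move forward 1 place in the alphabet: l, m, n, o, p, q → r.
Column r goes 14, 25, 36, 47, 58, 69 → 80 (+11 each step).
Combining the parts gives -103  r  80.

-103  r  80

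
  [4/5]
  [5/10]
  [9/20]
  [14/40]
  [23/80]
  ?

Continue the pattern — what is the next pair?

First component: each term is the sum of the two before it, so 4, 5, 9, 14, 23 → 37.
Second component: 5, 10, 20, 40, 80 → 160 (×2 each step).
Putting it together: [37/160].

[37/160]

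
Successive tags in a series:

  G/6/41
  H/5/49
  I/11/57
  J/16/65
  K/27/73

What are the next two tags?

L/43/81 then M/70/89

Letter: letters move forward 1 place in the alphabet, so G, H, I, J, K → L → M.
Second component: each term is the sum of the two before it, so 6, 5, 11, 16, 27 → 43 → 70.
Third component: 41, 49, 57, 65, 73 → 81 → 89 (+8 each step).
Putting the parts together: L/43/81 and then M/70/89.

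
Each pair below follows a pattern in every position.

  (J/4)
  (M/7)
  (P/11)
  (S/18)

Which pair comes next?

(V/29)

Letter: letters move forward 3 places in the alphabet; J, M, P, S → V.
Second slot: each term is the sum of the two before it; 4, 7, 11, 18 → 29.
So the next pair is (V/29).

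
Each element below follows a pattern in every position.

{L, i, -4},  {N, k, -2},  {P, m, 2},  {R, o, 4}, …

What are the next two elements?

First letter: letters move forward 2 places in the alphabet; L, N, P, R → T → V.
Second letter: letters move forward 2 places in the alphabet; i, k, m, o → q → s.
Third value goes -4, -2, 2, 4 → 8 → 10 (alternating steps +2, +4, +2, +4, …).
Putting the parts together: {T, q, 8} and then {V, s, 10}.

{T, q, 8}, {V, s, 10}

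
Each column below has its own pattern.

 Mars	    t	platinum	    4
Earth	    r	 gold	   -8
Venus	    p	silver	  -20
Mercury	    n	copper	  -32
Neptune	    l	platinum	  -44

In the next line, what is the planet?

Uranus

Planet: runs backward through the planets Mercury→Neptune, so Mars, Earth, Venus, Mercury, Neptune → Uranus.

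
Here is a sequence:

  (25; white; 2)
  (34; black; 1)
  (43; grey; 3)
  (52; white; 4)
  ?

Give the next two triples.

First entry: +9 each step; 25, 34, 43, 52 → 61 → 70.
For the shade, repeats white → black → grey: white, black, grey, white → black → grey.
Third entry: 2, 1, 3, 4 → 7 → 11 (each term is the sum of the two before it).
So the next two triples are (61; black; 7) and (70; grey; 11).

(61; black; 7), (70; grey; 11)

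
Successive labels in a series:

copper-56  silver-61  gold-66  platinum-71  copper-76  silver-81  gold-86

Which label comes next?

For the metal, repeats copper → silver → gold → platinum: copper, silver, gold, platinum, copper, silver, gold → platinum.
Second component: +5 each step; 56, 61, 66, 71, 76, 81, 86 → 91.
Combining the parts gives platinum-91.

platinum-91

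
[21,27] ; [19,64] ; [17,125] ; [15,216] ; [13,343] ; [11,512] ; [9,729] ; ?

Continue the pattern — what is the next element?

[7,1000]

First part goes 21, 19, 17, 15, 13, 11, 9 → 7 (−2 each step).
Second part — perfect cubes: 3³, 4³, 5³, …: 27, 64, 125, 216, 343, 512, 729 → 1000.
Putting it together: [7,1000].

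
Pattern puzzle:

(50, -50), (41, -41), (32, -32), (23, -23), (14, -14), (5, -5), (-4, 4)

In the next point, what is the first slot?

-13

First slot: −9 each step; 50, 41, 32, 23, 14, 5, -4 → -13.
Second slot: -50, -41, -32, -23, -14, -5, 4 → 13 (always the negative of the first slot).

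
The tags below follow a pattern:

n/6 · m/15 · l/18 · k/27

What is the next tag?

j/30

Letter: letters move back 1 place in the alphabet, so n, m, l, k → j.
For the second component, alternating steps +9, +3, +9, +3, …: 6, 15, 18, 27 → 30.
Combining the parts gives j/30.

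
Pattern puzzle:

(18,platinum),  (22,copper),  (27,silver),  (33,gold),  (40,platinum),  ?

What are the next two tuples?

First component: differences are 4, 5, 6, … (increasing by 1 each time), so 18, 22, 27, 33, 40 → 48 → 57.
For the metal, repeats platinum → copper → silver → gold: platinum, copper, silver, gold, platinum → copper → silver.
Putting the parts together: (48,copper) and then (57,silver).

(48,copper), (57,silver)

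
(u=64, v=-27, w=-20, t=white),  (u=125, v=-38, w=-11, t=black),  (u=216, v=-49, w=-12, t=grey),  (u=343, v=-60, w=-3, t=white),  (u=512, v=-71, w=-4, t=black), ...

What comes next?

U: 64, 125, 216, 343, 512 → 729 (perfect cubes: 4³, 5³, 6³, …).
V: -27, -38, -49, -60, -71 → -82 (−11 each step).
W goes -20, -11, -12, -3, -4 → 5 (alternating steps +9, −1, +9, −1, …).
T goes white, black, grey, white, black → grey (repeats white → black → grey).
Combining the parts gives (u=729, v=-82, w=5, t=grey).

(u=729, v=-82, w=5, t=grey)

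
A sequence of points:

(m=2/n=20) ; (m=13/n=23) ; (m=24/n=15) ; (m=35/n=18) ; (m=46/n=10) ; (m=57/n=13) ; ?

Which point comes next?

M: 2, 13, 24, 35, 46, 57 → 68 (+11 each step).
N: alternating steps +3, −8, +3, −8, …, so 20, 23, 15, 18, 10, 13 → 5.
Combining the parts gives (m=68/n=5).

(m=68/n=5)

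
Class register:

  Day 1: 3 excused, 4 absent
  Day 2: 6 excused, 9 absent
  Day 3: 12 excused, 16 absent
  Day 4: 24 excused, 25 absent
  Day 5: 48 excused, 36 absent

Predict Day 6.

96 excused, 49 absent

Excused: ×2 each step, so 3, 6, 12, 24, 48 → 96.
For the absent, perfect squares: 2², 3², 4², …: 4, 9, 16, 25, 36 → 49.
So the next row is 96 excused, 49 absent.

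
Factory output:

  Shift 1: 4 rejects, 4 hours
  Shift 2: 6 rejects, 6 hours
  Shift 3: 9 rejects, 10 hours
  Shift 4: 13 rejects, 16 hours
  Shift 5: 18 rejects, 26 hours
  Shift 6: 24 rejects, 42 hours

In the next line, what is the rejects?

Rejects — differences are 2, 3, 4, … (increasing by 1 each time): 4, 6, 9, 13, 18, 24 → 31.

31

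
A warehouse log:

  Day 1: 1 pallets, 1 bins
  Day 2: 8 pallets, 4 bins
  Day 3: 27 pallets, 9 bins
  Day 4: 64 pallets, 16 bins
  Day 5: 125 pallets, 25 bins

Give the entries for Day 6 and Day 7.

216 pallets, 36 bins; 343 pallets, 49 bins

Pallets: perfect cubes: 1³, 2³, 3³, …; 1, 8, 27, 64, 125 → 216 → 343.
Bins goes 1, 4, 9, 16, 25 → 36 → 49 (perfect squares: 1², 2², 3², …).
So the next two lines are 216 pallets, 36 bins and 343 pallets, 49 bins.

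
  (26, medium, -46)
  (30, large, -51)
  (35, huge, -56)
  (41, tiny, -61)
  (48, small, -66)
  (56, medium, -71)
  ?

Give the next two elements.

(65, large, -76), (75, huge, -81)

First slot: differences are 4, 5, 6, … (increasing by 1 each time), so 26, 30, 35, 41, 48, 56 → 65 → 75.
Size — repeats medium → large → huge → tiny → small: medium, large, huge, tiny, small, medium → large → huge.
For the third slot, −5 each step: -46, -51, -56, -61, -66, -71 → -76 → -81.
Putting the parts together: (65, large, -76) and then (75, huge, -81).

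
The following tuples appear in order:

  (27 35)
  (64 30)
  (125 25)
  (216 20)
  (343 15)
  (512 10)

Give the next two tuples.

For the first coordinate, perfect cubes: 3³, 4³, 5³, …: 27, 64, 125, 216, 343, 512 → 729 → 1000.
Second coordinate — −5 each step: 35, 30, 25, 20, 15, 10 → 5 → 0.
So the next two tuples are (729 5) and (1000 0).

(729 5), (1000 0)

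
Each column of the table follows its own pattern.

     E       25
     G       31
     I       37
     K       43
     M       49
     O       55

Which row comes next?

Letter — letters move forward 2 places in the alphabet: E, G, I, K, M, O → Q.
For the second component, +6 each step: 25, 31, 37, 43, 49, 55 → 61.
Putting it together: Q  61.

Q  61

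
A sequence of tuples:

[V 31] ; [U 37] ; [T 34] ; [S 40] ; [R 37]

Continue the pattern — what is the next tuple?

[Q 43]

Letter goes V, U, T, S, R → Q (letters move back 1 place in the alphabet).
Second entry goes 31, 37, 34, 40, 37 → 43 (alternating steps +6, −3, +6, −3, …).
Combining the parts gives [Q 43].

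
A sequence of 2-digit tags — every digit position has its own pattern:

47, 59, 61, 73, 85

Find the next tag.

For the first digit, +1 each step, mod 10: 4, 5, 6, 7, 8 → 9.
Second digit: 7, 9, 1, 3, 5 → 7 (+2 each step, mod 10).
Combining the parts gives 97.

97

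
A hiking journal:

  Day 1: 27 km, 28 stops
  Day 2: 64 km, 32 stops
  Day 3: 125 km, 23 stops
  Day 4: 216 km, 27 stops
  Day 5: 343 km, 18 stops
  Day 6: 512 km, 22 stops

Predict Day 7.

729 km, 13 stops

Km goes 27, 64, 125, 216, 343, 512 → 729 (perfect cubes: 3³, 4³, 5³, …).
Stops goes 28, 32, 23, 27, 18, 22 → 13 (alternating steps +4, −9, +4, −9, …).
Putting it together: 729 km, 13 stops.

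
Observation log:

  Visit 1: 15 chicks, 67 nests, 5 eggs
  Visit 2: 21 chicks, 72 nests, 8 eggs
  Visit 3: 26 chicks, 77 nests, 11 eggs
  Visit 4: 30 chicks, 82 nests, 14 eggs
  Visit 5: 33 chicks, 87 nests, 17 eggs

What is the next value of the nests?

Nests: 67, 72, 77, 82, 87 → 92 (+5 each step).

92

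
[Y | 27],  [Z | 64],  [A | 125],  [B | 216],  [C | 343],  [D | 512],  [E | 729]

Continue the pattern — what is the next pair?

Letter goes Y, Z, A, B, C, D, E → F (letters move forward 1 place in the alphabet, wrapping Z→A).
Second part — perfect cubes: 3³, 4³, 5³, …: 27, 64, 125, 216, 343, 512, 729 → 1000.
Putting it together: [F | 1000].

[F | 1000]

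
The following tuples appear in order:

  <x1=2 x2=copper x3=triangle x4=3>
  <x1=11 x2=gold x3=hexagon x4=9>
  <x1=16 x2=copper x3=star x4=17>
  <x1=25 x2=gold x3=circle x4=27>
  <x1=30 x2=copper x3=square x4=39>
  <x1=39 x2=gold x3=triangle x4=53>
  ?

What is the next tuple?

X1 — alternating steps +9, +5, +9, +5, …: 2, 11, 16, 25, 30, 39 → 44.
For the x2, alternates copper ↔ gold: copper, gold, copper, gold, copper, gold → copper.
X3: triangle, hexagon, star, circle, square, triangle → hexagon (repeats triangle → hexagon → star → circle → square).
X4: differences are 6, 8, 10, … (increasing by 2 each time), so 3, 9, 17, 27, 39, 53 → 69.
Combining the parts gives <x1=44 x2=copper x3=hexagon x4=69>.

<x1=44 x2=copper x3=hexagon x4=69>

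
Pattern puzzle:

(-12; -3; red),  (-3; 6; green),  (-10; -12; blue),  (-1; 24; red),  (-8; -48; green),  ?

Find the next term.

(1; 96; blue)

First entry goes -12, -3, -10, -1, -8 → 1 (alternating steps +9, −7, +9, −7, …).
For the second entry, ×(-2) each step: -3, 6, -12, 24, -48 → 96.
Colour — repeats red → green → blue: red, green, blue, red, green → blue.
Combining the parts gives (1; 96; blue).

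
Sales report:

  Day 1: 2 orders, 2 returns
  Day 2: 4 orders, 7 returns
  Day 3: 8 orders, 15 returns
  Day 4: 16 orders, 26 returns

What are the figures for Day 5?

32 orders, 40 returns

Orders: ×2 each step; 2, 4, 8, 16 → 32.
For the returns, differences are 5, 8, 11, … (increasing by 3 each time): 2, 7, 15, 26 → 40.
Combining the parts gives 32 orders, 40 returns.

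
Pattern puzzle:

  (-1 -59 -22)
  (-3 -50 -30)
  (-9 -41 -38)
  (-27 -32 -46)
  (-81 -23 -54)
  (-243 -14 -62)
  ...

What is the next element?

First value: ×3 each step, so -1, -3, -9, -27, -81, -243 → -729.
Second value: +9 each step, so -59, -50, -41, -32, -23, -14 → -5.
Third value — −8 each step: -22, -30, -38, -46, -54, -62 → -70.
Putting it together: (-729 -5 -70).

(-729 -5 -70)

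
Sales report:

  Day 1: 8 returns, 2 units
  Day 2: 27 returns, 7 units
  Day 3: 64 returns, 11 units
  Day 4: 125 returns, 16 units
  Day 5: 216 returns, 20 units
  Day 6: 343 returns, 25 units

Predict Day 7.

Returns: 8, 27, 64, 125, 216, 343 → 512 (perfect cubes: 2³, 3³, 4³, …).
Units: alternating steps +5, +4, +5, +4, …, so 2, 7, 11, 16, 20, 25 → 29.
So the next row is 512 returns, 29 units.

512 returns, 29 units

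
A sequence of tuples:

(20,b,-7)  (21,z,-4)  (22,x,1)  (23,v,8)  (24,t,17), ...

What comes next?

First coordinate goes 20, 21, 22, 23, 24 → 25 (+1 each step).
For the letter, letters move back 2 places in the alphabet, wrapping A→Z: b, z, x, v, t → r.
Third coordinate: -7, -4, 1, 8, 17 → 28 (differences are 3, 5, 7, … (increasing by 2 each time)).
Putting it together: (25,r,28).

(25,r,28)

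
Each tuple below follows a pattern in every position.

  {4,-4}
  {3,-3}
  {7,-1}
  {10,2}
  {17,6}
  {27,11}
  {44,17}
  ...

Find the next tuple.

{71,24}

First entry — each term is the sum of the two before it: 4, 3, 7, 10, 17, 27, 44 → 71.
Second entry: differences are 1, 2, 3, … (increasing by 1 each time); -4, -3, -1, 2, 6, 11, 17 → 24.
Combining the parts gives {71,24}.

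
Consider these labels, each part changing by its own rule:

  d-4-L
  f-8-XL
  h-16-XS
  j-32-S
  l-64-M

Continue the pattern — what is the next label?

n-128-L

Letter: d, f, h, j, l → n (letters move forward 2 places in the alphabet).
Second component — ×2 each step: 4, 8, 16, 32, 64 → 128.
Size goes L, XL, XS, S, M → L (runs through clothing sizes XS→XL).
Combining the parts gives n-128-L.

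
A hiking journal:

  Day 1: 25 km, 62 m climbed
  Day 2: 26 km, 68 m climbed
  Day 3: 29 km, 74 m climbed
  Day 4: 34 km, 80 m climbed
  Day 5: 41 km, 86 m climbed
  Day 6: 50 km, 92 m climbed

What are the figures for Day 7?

61 km, 98 m climbed

Km: 25, 26, 29, 34, 41, 50 → 61 (differences are 1, 3, 5, … (increasing by 2 each time)).
M climbed goes 62, 68, 74, 80, 86, 92 → 98 (+6 each step).
Combining the parts gives 61 km, 98 m climbed.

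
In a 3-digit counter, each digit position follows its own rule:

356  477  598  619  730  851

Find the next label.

972

First digit: +1 each step, mod 10; 3, 4, 5, 6, 7, 8 → 9.
Second digit goes 5, 7, 9, 1, 3, 5 → 7 (+2 each step, mod 10).
Third digit: +1 each step, mod 10; 6, 7, 8, 9, 0, 1 → 2.
Putting it together: 972.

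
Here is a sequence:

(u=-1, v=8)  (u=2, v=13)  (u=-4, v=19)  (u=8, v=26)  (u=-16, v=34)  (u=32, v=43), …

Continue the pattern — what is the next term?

(u=-64, v=53)

U goes -1, 2, -4, 8, -16, 32 → -64 (×(-2) each step).
V — differences are 5, 6, 7, … (increasing by 1 each time): 8, 13, 19, 26, 34, 43 → 53.
Putting it together: (u=-64, v=53).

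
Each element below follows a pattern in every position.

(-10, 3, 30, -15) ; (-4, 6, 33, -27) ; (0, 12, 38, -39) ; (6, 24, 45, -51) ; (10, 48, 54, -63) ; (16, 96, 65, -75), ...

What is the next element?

First component: alternating steps +6, +4, +6, +4, …, so -10, -4, 0, 6, 10, 16 → 20.
Second component — ×2 each step: 3, 6, 12, 24, 48, 96 → 192.
Third component goes 30, 33, 38, 45, 54, 65 → 78 (differences are 3, 5, 7, … (increasing by 2 each time)).
Fourth component: -15, -27, -39, -51, -63, -75 → -87 (−12 each step).
So the next element is (20, 192, 78, -87).

(20, 192, 78, -87)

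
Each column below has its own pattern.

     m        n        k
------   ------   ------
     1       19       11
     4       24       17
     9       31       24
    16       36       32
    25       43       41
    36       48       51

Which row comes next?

Column m: 1, 4, 9, 16, 25, 36 → 49 (perfect squares: 1², 2², 3², …).
Column n goes 19, 24, 31, 36, 43, 48 → 55 (alternating steps +5, +7, +5, +7, …).
Column k — differences are 6, 7, 8, … (increasing by 1 each time): 11, 17, 24, 32, 41, 51 → 62.
So the next row is 49  55  62.

49  55  62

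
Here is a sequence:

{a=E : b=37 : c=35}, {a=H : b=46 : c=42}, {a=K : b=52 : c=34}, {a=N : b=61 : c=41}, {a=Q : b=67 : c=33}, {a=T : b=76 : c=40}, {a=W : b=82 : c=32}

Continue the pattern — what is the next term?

A: letters move forward 3 places in the alphabet; E, H, K, N, Q, T, W → Z.
B: alternating steps +9, +6, +9, +6, …, so 37, 46, 52, 61, 67, 76, 82 → 91.
For the c, alternating steps +7, −8, +7, −8, …: 35, 42, 34, 41, 33, 40, 32 → 39.
So the next term is {a=Z : b=91 : c=39}.

{a=Z : b=91 : c=39}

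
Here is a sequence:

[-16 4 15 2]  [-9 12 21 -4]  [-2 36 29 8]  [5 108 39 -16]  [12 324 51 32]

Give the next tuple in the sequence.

First component: -16, -9, -2, 5, 12 → 19 (+7 each step).
Second component: ×3 each step, so 4, 12, 36, 108, 324 → 972.
Third component: 15, 21, 29, 39, 51 → 65 (differences are 6, 8, 10, … (increasing by 2 each time)).
Fourth component goes 2, -4, 8, -16, 32 → -64 (×(-2) each step).
So the next tuple is [19 972 65 -64].

[19 972 65 -64]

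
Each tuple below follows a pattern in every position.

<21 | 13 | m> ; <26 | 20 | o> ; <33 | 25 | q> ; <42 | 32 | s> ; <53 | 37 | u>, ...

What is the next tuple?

For the first coordinate, differences are 5, 7, 9, … (increasing by 2 each time): 21, 26, 33, 42, 53 → 66.
Second coordinate: 13, 20, 25, 32, 37 → 44 (alternating steps +7, +5, +7, +5, …).
Letter: m, o, q, s, u → w (letters move forward 2 places in the alphabet).
Putting it together: <66 | 44 | w>.

<66 | 44 | w>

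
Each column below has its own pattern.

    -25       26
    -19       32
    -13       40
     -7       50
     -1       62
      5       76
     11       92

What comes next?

17  110

For the first component, +6 each step: -25, -19, -13, -7, -1, 5, 11 → 17.
Second component: differences are 6, 8, 10, … (increasing by 2 each time), so 26, 32, 40, 50, 62, 76, 92 → 110.
So the next line is 17  110.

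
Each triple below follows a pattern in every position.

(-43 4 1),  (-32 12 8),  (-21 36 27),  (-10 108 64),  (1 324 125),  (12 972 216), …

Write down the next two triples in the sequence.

(23 2916 343), (34 8748 512)

First coordinate — +11 each step: -43, -32, -21, -10, 1, 12 → 23 → 34.
Second coordinate: ×3 each step; 4, 12, 36, 108, 324, 972 → 2916 → 8748.
Third coordinate goes 1, 8, 27, 64, 125, 216 → 343 → 512 (perfect cubes: 1³, 2³, 3³, …).
Putting the parts together: (23 2916 343) and then (34 8748 512).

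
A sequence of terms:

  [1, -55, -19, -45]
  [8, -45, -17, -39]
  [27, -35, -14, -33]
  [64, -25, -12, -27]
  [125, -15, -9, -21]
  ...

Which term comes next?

For the first part, perfect cubes: 1³, 2³, 3³, …: 1, 8, 27, 64, 125 → 216.
Second part — +10 each step: -55, -45, -35, -25, -15 → -5.
Third part: -19, -17, -14, -12, -9 → -7 (alternating steps +2, +3, +2, +3, …).
Fourth part: +6 each step, so -45, -39, -33, -27, -21 → -15.
Putting it together: [216, -5, -7, -15].

[216, -5, -7, -15]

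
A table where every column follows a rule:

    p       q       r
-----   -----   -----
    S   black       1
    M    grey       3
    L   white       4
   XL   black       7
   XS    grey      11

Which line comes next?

Column p: runs through clothing sizes XS→XL; S, M, L, XL, XS → S.
For the column q, repeats black → grey → white: black, grey, white, black, grey → white.
Column r — each term is the sum of the two before it: 1, 3, 4, 7, 11 → 18.
Putting it together: S  white  18.

S  white  18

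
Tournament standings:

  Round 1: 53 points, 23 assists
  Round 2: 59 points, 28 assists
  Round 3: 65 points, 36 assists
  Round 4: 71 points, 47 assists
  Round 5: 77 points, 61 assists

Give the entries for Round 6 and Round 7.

83 points, 78 assists; 89 points, 98 assists

Points: +6 each step, so 53, 59, 65, 71, 77 → 83 → 89.
Assists: differences are 5, 8, 11, … (increasing by 3 each time), so 23, 28, 36, 47, 61 → 78 → 98.
So the next two lines are 83 points, 78 assists and 89 points, 98 assists.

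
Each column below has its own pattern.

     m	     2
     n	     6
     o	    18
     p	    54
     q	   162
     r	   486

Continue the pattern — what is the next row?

s  1458

Letter — letters move forward 1 place in the alphabet: m, n, o, p, q, r → s.
Second component — ×3 each step: 2, 6, 18, 54, 162, 486 → 1458.
Combining the parts gives s  1458.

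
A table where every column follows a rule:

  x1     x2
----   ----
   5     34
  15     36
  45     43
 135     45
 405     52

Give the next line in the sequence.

Column x1 goes 5, 15, 45, 135, 405 → 1215 (×3 each step).
Column x2: 34, 36, 43, 45, 52 → 54 (alternating steps +2, +7, +2, +7, …).
Putting it together: 1215  54.

1215  54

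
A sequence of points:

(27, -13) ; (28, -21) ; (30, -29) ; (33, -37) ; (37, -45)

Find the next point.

First coordinate: 27, 28, 30, 33, 37 → 42 (differences are 1, 2, 3, … (increasing by 1 each time)).
For the second coordinate, −8 each step: -13, -21, -29, -37, -45 → -53.
So the next point is (42, -53).

(42, -53)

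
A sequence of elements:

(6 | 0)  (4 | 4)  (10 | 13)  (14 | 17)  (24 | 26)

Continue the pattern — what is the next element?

First coordinate: each term is the sum of the two before it; 6, 4, 10, 14, 24 → 38.
For the second coordinate, alternating steps +4, +9, +4, +9, …: 0, 4, 13, 17, 26 → 30.
Combining the parts gives (38 | 30).

(38 | 30)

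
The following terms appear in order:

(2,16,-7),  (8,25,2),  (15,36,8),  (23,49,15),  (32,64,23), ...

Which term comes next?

(42,81,32)

First value — differences are 6, 7, 8, … (increasing by 1 each time): 2, 8, 15, 23, 32 → 42.
Second value: perfect squares: 4², 5², 6², …; 16, 25, 36, 49, 64 → 81.
For the third value, always the previous value of the first value: -7, 2, 8, 15, 23 → 32.
Putting it together: (42,81,32).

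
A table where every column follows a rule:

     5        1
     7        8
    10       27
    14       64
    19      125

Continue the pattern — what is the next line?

For the first component, differences are 2, 3, 4, … (increasing by 1 each time): 5, 7, 10, 14, 19 → 25.
Second component: perfect cubes: 1³, 2³, 3³, …; 1, 8, 27, 64, 125 → 216.
So the next line is 25  216.

25  216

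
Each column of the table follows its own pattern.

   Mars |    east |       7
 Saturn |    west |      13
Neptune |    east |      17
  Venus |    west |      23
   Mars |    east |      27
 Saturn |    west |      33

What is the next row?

Neptune  east  37

Planet: repeats Mars → Saturn → Neptune → Venus, so Mars, Saturn, Neptune, Venus, Mars, Saturn → Neptune.
For the direction, alternates east ↔ west: east, west, east, west, east, west → east.
Third component: alternating steps +6, +4, +6, +4, …, so 7, 13, 17, 23, 27, 33 → 37.
So the next row is Neptune  east  37.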